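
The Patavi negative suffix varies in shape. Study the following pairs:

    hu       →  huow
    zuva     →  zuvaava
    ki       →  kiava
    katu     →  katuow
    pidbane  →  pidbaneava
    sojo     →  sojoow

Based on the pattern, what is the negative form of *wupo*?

wupoow

The suffix is conditioned by the last vowel: -ow when the last vowel of the stem is a rounded vowel (*hu*, *katu*, *sojo*); -ava when the last vowel of the stem is an unrounded vowel (*zuva*, *ki*, *pidbane*).
*wupo*: last vowel = /o/, a rounded vowel → -ow → *wupoow*.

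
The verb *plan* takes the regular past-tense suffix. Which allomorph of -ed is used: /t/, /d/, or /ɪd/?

The stem *plan* ends in a voiced sound other than /d/.
The -ed suffix is realized as /ɪd/ after /t, d/; as /t/ after other voiceless consonants; and as /d/ after other voiced sounds.
So -ed on *plan* is pronounced /d/.

/d/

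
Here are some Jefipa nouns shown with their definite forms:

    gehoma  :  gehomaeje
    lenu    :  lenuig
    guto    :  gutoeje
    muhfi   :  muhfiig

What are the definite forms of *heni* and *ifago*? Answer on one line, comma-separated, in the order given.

heniig, ifagoeje

The alternation tracks the last vowel of the stem — -ig when the last vowel of the stem is a high vowel (*lenu*, *muhfi*); -eje when the last vowel of the stem is a non-high vowel (*gehoma*, *guto*).
Since the last vowel of *heni* is /i/ (a high vowel), it takes -ig, giving *heniig*.
*ifago*: last vowel = /o/, a non-high vowel → -eje → *ifagoeje*.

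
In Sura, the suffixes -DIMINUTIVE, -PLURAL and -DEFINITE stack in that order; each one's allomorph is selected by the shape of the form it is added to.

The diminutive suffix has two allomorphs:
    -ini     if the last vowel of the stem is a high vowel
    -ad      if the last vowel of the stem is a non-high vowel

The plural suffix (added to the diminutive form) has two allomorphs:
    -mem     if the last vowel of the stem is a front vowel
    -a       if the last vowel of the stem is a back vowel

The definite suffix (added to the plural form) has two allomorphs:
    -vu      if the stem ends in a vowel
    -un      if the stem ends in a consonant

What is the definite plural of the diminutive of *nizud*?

*nizud*: last vowel = /u/, a high vowel → -ini → *nizudini*.
The last vowel of the diminutive form *nizudini* is /i/, which is a front vowel, so the plural suffix is -mem, giving *nizudinimem*.
The plural form *nizudinimem*: final sound = /m/, a consonant → -un → *nizudinimemun*.

nizudinimemun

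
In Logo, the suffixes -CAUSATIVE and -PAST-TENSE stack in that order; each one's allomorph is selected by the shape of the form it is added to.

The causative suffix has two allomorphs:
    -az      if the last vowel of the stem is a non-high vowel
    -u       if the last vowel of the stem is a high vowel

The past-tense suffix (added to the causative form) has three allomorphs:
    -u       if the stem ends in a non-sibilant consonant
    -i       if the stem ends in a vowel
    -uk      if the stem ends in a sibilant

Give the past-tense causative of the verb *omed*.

Since the last vowel of *omed* is /e/ (a non-high vowel), it takes -az, giving *omedaz*.
The final sound of the causative form *omedaz* is /z/, which is a sibilant, so the past-tense suffix is -uk, giving *omedazuk*.

omedazuk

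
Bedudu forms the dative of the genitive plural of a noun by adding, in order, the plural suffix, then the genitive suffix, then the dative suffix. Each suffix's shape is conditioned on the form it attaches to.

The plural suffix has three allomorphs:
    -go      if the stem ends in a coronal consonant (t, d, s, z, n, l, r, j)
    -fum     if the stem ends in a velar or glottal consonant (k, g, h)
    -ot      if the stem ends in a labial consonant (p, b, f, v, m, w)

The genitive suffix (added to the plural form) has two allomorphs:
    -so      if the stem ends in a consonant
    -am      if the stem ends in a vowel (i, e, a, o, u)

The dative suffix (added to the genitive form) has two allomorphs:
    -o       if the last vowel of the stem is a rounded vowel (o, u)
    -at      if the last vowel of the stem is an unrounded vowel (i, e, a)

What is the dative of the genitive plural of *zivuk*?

zivukfumsoo

*zivuk*: final consonant = /k/, velar/glottal → -fum → *zivukfum*.
Since the final sound of the plural form *zivukfum* is /m/ (a consonant), it takes -so, giving *zivukfumso*.
The genitive form *zivukfumso* — last vowel /o/ (a rounded vowel) → -o → *zivukfumsoo*.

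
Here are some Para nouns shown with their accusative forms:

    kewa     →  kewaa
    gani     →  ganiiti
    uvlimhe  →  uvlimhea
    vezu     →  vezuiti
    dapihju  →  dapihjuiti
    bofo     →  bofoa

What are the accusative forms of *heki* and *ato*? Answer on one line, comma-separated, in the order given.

hekiiti, atoa

The suffix is conditioned by the last vowel: -iti when the last vowel of the stem is a high vowel (*gani*, *vezu*, *dapihju*); -a when the last vowel of the stem is a non-high vowel (*kewa*, *uvlimhe*, *bofo*).
Since the last vowel of *heki* is /i/ (a high vowel), it takes -iti, giving *hekiiti*.
The last vowel of *ato* is /o/, which is a non-high vowel, so the suffix is -a, giving *atoa*.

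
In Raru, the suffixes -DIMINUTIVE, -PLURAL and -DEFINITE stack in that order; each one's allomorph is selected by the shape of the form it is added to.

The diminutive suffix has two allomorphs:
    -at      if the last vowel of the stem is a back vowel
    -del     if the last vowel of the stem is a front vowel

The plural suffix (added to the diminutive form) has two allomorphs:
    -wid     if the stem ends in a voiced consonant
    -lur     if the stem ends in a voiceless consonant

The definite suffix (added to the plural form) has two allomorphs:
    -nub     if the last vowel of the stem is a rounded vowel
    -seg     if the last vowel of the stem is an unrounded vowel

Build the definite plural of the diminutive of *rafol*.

rafolatlurnub

The last vowel of *rafol* is /o/, which is a back vowel, so the diminutive suffix is -at, giving *rafolat*.
The diminutive form *rafolat* — final consonant /t/ (voiceless) → -lur → *rafolatlur*.
The last vowel of the plural form *rafolatlur* is /u/, which is a rounded vowel, so the definite suffix is -nub, giving *rafolatlurnub*.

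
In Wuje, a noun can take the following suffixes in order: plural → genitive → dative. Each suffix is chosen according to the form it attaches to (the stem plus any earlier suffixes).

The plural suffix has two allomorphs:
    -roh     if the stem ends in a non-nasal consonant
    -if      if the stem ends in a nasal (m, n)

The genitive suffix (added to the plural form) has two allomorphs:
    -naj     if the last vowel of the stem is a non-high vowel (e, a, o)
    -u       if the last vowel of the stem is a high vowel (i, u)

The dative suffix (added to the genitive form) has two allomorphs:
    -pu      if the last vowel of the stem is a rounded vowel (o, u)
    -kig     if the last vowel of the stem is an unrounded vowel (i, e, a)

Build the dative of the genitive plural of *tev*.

tevrohnajkig

*tev* — final consonant /v/ (non-nasal) → -roh → *tevroh*.
The plural form *tevroh*: last vowel = /o/, a non-high vowel → -naj → *tevrohnaj*.
The genitive form *tevrohnaj* — last vowel /a/ (an unrounded vowel) → -kig → *tevrohnajkig*.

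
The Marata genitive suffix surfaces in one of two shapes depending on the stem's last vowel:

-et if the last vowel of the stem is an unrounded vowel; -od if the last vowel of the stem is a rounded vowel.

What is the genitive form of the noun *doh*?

The last vowel of *doh* is /o/, which is a rounded vowel, so the suffix is -od, giving *dohod*.

dohod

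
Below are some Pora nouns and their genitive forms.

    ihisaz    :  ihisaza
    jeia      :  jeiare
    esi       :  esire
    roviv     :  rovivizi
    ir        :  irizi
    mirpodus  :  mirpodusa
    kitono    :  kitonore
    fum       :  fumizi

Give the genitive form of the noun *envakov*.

envakovizi

The alternation tracks the final sound of the stem — -a when the stem ends in a sibilant (*ihisaz*, *mirpodus*); -izi when the stem ends in a non-sibilant consonant (*roviv*, *ir*, *fum*); -re when the stem ends in a vowel (*jeia*, *esi*, *kitono*).
*envakov* — final sound /v/ (a non-sibilant consonant) → -izi → *envakovizi*.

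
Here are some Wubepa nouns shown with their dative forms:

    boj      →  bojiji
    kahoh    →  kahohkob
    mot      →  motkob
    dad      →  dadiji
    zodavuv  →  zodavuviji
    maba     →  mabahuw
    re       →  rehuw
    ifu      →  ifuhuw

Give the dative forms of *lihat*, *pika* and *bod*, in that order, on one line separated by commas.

lihatkob, pikahuw, bodiji

The alternation tracks the final sound of the stem — -kob when the stem ends in a voiceless consonant (*kahoh*, *mot*); -iji when the stem ends in a voiced consonant (*boj*, *dad*, *zodavuv*); -huw when the stem ends in a vowel (*maba*, *re*, *ifu*).
Since the final sound of *lihat* is /t/ (a voiceless consonant), it takes -kob, giving *lihatkob*.
The final sound of *pika* is /a/, which is a vowel, so the suffix is -huw, giving *pikahuw*.
*bod* — final sound /d/ (a voiced consonant) → -iji → *bodiji*.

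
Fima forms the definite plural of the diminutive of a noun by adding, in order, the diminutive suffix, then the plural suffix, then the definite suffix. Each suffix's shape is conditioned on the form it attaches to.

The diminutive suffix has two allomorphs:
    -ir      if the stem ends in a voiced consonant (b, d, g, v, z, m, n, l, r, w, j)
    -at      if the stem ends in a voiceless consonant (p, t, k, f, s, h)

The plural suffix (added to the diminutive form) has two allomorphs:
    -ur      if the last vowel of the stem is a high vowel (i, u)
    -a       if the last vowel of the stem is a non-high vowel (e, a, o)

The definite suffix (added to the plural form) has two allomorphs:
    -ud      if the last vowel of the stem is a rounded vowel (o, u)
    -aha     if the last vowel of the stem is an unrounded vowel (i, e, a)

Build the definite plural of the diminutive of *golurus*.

The final consonant of *golurus* is /s/, which is voiceless, so the diminutive suffix is -at, giving *golurusat*.
Since the last vowel of the diminutive form *golurusat* is /a/ (a non-high vowel), it takes -a, giving *golurusata*.
The plural form *golurusata* — last vowel /a/ (an unrounded vowel) → -aha → *golurusataaha*.

golurusataaha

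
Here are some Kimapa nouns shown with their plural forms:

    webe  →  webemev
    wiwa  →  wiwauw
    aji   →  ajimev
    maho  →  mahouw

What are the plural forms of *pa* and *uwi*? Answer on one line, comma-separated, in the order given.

pauw, uwimev

The suffix is conditioned by the last vowel: -mev when the last vowel of the stem is a front vowel (*webe*, *aji*); -uw when the last vowel of the stem is a back vowel (*wiwa*, *maho*).
The last vowel of *pa* is /a/, which is a back vowel, so the suffix is -uw, giving *pauw*.
*uwi*: last vowel = /i/, a front vowel → -mev → *uwimev*.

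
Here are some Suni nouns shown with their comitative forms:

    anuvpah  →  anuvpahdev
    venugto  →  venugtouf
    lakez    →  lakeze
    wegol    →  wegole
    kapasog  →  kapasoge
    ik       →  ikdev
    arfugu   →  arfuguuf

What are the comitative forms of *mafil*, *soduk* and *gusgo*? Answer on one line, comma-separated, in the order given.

The pattern is voicing of the final sound: -dev when the stem ends in a voiceless consonant (*anuvpah*, *ik*); -e when the stem ends in a voiced consonant (*lakez*, *wegol*, *kapasog*); -uf when the stem ends in a vowel (*venugto*, *arfugu*).
*mafil*: final sound = /l/, a voiced consonant → -e → *mafile*.
The final sound of *soduk* is /k/, which is a voiceless consonant, so the suffix is -dev, giving *sodukdev*.
*gusgo* — final sound /o/ (a vowel) → -uf → *gusgouf*.

mafile, sodukdev, gusgouf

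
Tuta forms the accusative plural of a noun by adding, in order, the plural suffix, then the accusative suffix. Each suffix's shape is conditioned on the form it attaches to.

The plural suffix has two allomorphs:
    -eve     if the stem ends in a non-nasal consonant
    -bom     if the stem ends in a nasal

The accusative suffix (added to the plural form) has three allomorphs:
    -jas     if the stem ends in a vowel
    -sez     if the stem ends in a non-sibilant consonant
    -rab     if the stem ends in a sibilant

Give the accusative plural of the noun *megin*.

Since the final consonant of *megin* is /n/ (a nasal), it takes -bom, giving *meginbom*.
The plural form *meginbom* — final sound /m/ (a non-sibilant consonant) → -sez → *meginbomsez*.

meginbomsez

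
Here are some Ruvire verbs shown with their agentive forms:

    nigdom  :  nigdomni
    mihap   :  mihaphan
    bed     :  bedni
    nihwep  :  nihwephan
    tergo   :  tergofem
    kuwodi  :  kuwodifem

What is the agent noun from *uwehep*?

uwehephan

The alternation tracks the final sound of the stem — -han when the stem ends in a voiceless consonant (*mihap*, *nihwep*); -ni when the stem ends in a voiced consonant (*nigdom*, *bed*); -fem when the stem ends in a vowel (*tergo*, *kuwodi*).
*uwehep* — final sound /p/ (a voiceless consonant) → -han → *uwehephan*.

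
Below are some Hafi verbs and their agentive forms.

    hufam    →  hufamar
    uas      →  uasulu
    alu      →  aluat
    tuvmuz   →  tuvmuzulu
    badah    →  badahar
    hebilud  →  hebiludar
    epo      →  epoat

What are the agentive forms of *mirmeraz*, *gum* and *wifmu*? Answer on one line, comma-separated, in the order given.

Looking at the final sound of each stem: -ulu when the stem ends in a sibilant (*uas*, *tuvmuz*); -ar when the stem ends in a non-sibilant consonant (*hufam*, *badah*, *hebilud*); -at when the stem ends in a vowel (*alu*, *epo*).
*mirmeraz*: final sound = /z/, a sibilant → -ulu → *mirmerazulu*.
*gum* — final sound /m/ (a non-sibilant consonant) → -ar → *gumar*.
*wifmu* — final sound /u/ (a vowel) → -at → *wifmuat*.

mirmerazulu, gumar, wifmuat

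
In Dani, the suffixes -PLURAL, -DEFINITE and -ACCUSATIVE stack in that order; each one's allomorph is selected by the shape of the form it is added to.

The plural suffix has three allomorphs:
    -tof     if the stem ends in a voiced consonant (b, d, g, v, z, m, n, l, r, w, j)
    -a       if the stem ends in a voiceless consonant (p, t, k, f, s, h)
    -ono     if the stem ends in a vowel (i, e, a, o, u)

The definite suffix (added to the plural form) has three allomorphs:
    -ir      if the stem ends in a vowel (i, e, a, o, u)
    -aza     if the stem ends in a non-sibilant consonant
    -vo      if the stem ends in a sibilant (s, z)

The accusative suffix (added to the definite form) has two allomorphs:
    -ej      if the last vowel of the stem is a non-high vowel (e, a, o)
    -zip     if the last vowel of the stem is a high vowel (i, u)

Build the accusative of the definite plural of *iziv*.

izivtofazaej

Since the final sound of *iziv* is /v/ (a voiced consonant), it takes -tof, giving *izivtof*.
Since the final sound of the plural form *izivtof* is /f/ (a non-sibilant consonant), it takes -aza, giving *izivtofaza*.
The definite form *izivtofaza* — last vowel /a/ (a non-high vowel) → -ej → *izivtofazaej*.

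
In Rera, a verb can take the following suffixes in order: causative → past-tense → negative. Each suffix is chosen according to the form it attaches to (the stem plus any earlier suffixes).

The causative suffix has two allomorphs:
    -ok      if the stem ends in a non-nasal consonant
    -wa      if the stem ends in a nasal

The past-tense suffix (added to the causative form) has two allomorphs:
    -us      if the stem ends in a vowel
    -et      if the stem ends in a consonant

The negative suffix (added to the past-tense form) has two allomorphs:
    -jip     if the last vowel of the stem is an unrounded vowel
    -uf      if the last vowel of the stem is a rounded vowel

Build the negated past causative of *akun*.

Since the final consonant of *akun* is /n/ (a nasal), it takes -wa, giving *akunwa*.
The causative form *akunwa* — final sound /a/ (a vowel) → -us → *akunwaus*.
The past-tense form *akunwaus*: last vowel = /u/, a rounded vowel → -uf → *akunwausuf*.

akunwausuf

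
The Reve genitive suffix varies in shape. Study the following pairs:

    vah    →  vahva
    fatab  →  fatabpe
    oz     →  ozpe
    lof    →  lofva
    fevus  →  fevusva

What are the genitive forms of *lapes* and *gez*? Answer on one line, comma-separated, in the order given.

The suffix is conditioned by the final consonant: -va when the stem ends in a voiceless consonant (*vah*, *lof*, *fevus*); -pe when the stem ends in a voiced consonant (*fatab*, *oz*).
*lapes*: final consonant = /s/, voiceless → -va → *lapesva*.
*gez* — final consonant /z/ (voiced) → -pe → *gezpe*.

lapesva, gezpe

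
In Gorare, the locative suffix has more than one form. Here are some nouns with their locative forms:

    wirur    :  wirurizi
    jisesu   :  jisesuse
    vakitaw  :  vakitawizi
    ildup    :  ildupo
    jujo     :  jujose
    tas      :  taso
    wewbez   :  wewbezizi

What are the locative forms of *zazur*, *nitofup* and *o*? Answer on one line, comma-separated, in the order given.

The pattern is voicing of the final sound: -o when the stem ends in a voiceless consonant (*ildup*, *tas*); -izi when the stem ends in a voiced consonant (*wirur*, *vakitaw*, *wewbez*); -se when the stem ends in a vowel (*jisesu*, *jujo*).
Since the final sound of *zazur* is /r/ (a voiced consonant), it takes -izi, giving *zazurizi*.
*nitofup* — final sound /p/ (a voiceless consonant) → -o → *nitofupo*.
The final sound of *o* is /o/, which is a vowel, so the suffix is -se, giving *ose*.

zazurizi, nitofupo, ose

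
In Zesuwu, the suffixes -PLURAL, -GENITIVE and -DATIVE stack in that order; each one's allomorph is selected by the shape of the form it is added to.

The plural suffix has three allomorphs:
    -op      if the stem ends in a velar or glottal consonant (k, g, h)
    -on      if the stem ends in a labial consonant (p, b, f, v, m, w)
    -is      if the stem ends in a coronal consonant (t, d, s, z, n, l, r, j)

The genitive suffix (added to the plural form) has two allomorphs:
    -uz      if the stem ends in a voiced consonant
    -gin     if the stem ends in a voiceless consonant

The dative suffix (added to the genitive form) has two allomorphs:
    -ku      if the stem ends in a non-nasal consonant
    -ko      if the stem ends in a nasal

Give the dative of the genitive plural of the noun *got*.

Since the final consonant of *got* is /t/ (coronal), it takes -is, giving *gotis*.
The final consonant of the plural form *gotis* is /s/, which is voiceless, so the genitive suffix is -gin, giving *gotisgin*.
The genitive form *gotisgin*: final consonant = /n/, a nasal → -ko → *gotisginko*.

gotisginko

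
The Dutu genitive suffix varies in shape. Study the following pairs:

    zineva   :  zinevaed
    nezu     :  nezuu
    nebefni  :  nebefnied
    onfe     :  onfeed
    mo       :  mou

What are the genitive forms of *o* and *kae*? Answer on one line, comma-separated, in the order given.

Looking at the last vowel of each stem: -u when the last vowel of the stem is a rounded vowel (*nezu*, *mo*); -ed when the last vowel of the stem is an unrounded vowel (*zineva*, *nebefni*, *onfe*).
*o*: last vowel = /o/, a rounded vowel → -u → *ou*.
Since the last vowel of *kae* is /e/ (an unrounded vowel), it takes -ed, giving *kaeed*.

ou, kaeed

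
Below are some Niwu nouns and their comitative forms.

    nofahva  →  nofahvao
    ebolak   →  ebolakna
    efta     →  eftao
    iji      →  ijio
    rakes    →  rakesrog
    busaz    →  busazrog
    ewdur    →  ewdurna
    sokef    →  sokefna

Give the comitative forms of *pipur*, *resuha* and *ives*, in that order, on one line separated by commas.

Looking at the final sound of each stem: -rog when the stem ends in a sibilant (*rakes*, *busaz*); -na when the stem ends in a non-sibilant consonant (*ebolak*, *ewdur*, *sokef*); -o when the stem ends in a vowel (*nofahva*, *efta*, *iji*).
*pipur*: final sound = /r/, a non-sibilant consonant → -na → *pipurna*.
Since the final sound of *resuha* is /a/ (a vowel), it takes -o, giving *resuhao*.
*ives* — final sound /s/ (a sibilant) → -rog → *ivesrog*.

pipurna, resuhao, ivesrog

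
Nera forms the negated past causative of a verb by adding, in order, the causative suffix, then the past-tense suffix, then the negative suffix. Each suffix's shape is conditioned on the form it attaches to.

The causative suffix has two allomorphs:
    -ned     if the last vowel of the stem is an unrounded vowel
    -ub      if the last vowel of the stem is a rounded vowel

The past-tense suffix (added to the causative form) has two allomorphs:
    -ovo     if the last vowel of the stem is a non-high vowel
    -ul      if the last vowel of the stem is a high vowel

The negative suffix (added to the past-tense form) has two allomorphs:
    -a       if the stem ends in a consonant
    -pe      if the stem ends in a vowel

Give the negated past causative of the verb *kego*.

kegoubula

The last vowel of *kego* is /o/, which is a rounded vowel, so the causative suffix is -ub, giving *kegoub*.
Since the last vowel of the causative form *kegoub* is /u/ (a high vowel), it takes -ul, giving *kegoubul*.
The final sound of the past-tense form *kegoubul* is /l/, which is a consonant, so the negative suffix is -a, giving *kegoubula*.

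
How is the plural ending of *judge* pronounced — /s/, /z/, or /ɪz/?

/ɪz/

The stem *judge* ends in a sibilant (/s, z, ʃ, ʒ, tʃ, dʒ/).
The plural suffix surfaces as /ɪz/ after sibilants, /s/ after other voiceless consonants, and /z/ after other voiced sounds.
So the plural -s on *judge* is pronounced /ɪz/.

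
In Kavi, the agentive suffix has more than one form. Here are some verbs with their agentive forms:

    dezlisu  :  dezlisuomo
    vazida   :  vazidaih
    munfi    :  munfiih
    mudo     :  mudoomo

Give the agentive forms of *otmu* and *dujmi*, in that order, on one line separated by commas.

otmuomo, dujmiih

The alternation tracks the last vowel of the stem — -omo when the last vowel of the stem is a rounded vowel (*dezlisu*, *mudo*); -ih when the last vowel of the stem is an unrounded vowel (*vazida*, *munfi*).
The last vowel of *otmu* is /u/, which is a rounded vowel, so the suffix is -omo, giving *otmuomo*.
Since the last vowel of *dujmi* is /i/ (an unrounded vowel), it takes -ih, giving *dujmiih*.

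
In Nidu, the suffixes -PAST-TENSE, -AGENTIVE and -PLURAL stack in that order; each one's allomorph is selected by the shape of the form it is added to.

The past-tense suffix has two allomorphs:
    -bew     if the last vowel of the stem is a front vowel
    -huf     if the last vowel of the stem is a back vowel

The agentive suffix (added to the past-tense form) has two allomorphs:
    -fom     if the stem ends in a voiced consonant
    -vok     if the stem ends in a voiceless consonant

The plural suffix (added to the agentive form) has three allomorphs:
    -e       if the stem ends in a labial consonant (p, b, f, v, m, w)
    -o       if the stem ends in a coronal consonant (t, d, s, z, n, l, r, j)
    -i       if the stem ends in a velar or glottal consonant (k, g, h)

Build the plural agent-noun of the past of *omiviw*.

omiviwbewfome

*omiviw* — last vowel /i/ (a front vowel) → -bew → *omiviwbew*.
The past-tense form *omiviwbew* — final consonant /w/ (voiced) → -fom → *omiviwbewfom*.
The agentive form *omiviwbewfom*: final consonant = /m/, labial → -e → *omiviwbewfome*.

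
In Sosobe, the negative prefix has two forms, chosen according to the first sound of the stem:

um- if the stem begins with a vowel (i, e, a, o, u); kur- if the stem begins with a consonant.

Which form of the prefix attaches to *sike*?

*sike* — first sound /s/ (a consonant) → kur-.

kur-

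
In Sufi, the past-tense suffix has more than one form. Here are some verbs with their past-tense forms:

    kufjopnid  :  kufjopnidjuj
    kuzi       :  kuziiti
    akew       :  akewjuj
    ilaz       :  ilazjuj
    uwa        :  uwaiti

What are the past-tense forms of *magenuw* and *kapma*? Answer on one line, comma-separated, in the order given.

magenuwjuj, kapmaiti

The alternation tracks the final sound of the stem — -juj when the stem ends in a consonant (*kufjopnid*, *akew*, *ilaz*); -iti when the stem ends in a vowel (*kuzi*, *uwa*).
The final sound of *magenuw* is /w/, which is a consonant, so the suffix is -juj, giving *magenuwjuj*.
The final sound of *kapma* is /a/, which is a vowel, so the suffix is -iti, giving *kapmaiti*.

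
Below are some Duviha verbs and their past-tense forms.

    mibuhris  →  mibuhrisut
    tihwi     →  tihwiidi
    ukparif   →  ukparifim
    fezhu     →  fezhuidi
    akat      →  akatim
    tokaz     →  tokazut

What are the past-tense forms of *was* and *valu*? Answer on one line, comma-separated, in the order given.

wasut, valuidi

The suffix is conditioned by the final sound: -ut when the stem ends in a sibilant (*mibuhris*, *tokaz*); -im when the stem ends in a non-sibilant consonant (*ukparif*, *akat*); -idi when the stem ends in a vowel (*tihwi*, *fezhu*).
The final sound of *was* is /s/, which is a sibilant, so the suffix is -ut, giving *wasut*.
The final sound of *valu* is /u/, which is a vowel, so the suffix is -idi, giving *valuidi*.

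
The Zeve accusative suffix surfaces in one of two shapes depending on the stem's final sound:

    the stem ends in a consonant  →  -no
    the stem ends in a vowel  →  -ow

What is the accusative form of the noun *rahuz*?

rahuzno

*rahuz*: final sound = /z/, a consonant → -no → *rahuzno*.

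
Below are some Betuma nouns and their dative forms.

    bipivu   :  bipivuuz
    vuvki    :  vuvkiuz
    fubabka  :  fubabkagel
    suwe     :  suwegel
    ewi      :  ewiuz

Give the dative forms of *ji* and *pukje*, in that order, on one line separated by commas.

The pattern is height harmony: -uz when the last vowel of the stem is a high vowel (*bipivu*, *vuvki*, *ewi*); -gel when the last vowel of the stem is a non-high vowel (*fubabka*, *suwe*).
The last vowel of *ji* is /i/, which is a high vowel, so the suffix is -uz, giving *jiuz*.
The last vowel of *pukje* is /e/, which is a non-high vowel, so the suffix is -gel, giving *pukjegel*.

jiuz, pukjegel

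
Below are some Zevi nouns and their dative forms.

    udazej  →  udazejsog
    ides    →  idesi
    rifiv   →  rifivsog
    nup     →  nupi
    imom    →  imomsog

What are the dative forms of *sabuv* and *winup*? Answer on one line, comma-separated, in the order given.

sabuvsog, winupi

The suffix is conditioned by the final consonant: -i when the stem ends in a voiceless consonant (*ides*, *nup*); -sog when the stem ends in a voiced consonant (*udazej*, *rifiv*, *imom*).
The final consonant of *sabuv* is /v/, which is voiced, so the suffix is -sog, giving *sabuvsog*.
*winup* — final consonant /p/ (voiceless) → -i → *winupi*.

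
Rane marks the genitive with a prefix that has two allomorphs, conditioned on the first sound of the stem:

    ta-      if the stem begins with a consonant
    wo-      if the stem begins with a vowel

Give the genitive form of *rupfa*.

The first sound of *rupfa* is /r/, which is a consonant, so the prefix is ta-, giving *tarupfa*.

tarupfa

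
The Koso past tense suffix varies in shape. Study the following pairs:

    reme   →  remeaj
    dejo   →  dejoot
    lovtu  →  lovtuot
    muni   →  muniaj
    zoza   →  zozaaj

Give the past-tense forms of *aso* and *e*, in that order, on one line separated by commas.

Looking at the last vowel of each stem: -ot when the last vowel of the stem is a rounded vowel (*dejo*, *lovtu*); -aj when the last vowel of the stem is an unrounded vowel (*reme*, *muni*, *zoza*).
*aso* — last vowel /o/ (a rounded vowel) → -ot → *asoot*.
*e* — last vowel /e/ (an unrounded vowel) → -aj → *eaj*.

asoot, eaj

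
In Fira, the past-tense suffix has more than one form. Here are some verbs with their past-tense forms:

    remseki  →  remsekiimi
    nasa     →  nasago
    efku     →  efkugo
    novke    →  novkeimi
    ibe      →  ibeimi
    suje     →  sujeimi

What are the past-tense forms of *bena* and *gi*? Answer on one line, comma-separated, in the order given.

benago, giimi

The alternation tracks the last vowel of the stem — -imi when the last vowel of the stem is a front vowel (*remseki*, *novke*, *ibe*, *suje*); -go when the last vowel of the stem is a back vowel (*nasa*, *efku*).
*bena*: last vowel = /a/, a back vowel → -go → *benago*.
The last vowel of *gi* is /i/, which is a front vowel, so the suffix is -imi, giving *giimi*.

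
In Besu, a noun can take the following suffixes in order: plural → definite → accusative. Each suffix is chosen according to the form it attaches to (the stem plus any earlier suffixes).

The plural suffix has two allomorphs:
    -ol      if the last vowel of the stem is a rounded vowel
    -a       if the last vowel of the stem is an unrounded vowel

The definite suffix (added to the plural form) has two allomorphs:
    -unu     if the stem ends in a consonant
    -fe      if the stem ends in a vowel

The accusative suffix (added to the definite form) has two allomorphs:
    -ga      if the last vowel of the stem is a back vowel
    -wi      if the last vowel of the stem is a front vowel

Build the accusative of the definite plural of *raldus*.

The last vowel of *raldus* is /u/, which is a rounded vowel, so the plural suffix is -ol, giving *raldusol*.
Since the final sound of the plural form *raldusol* is /l/ (a consonant), it takes -unu, giving *raldusolunu*.
The last vowel of the definite form *raldusolunu* is /u/, which is a back vowel, so the accusative suffix is -ga, giving *raldusolunuga*.

raldusolunuga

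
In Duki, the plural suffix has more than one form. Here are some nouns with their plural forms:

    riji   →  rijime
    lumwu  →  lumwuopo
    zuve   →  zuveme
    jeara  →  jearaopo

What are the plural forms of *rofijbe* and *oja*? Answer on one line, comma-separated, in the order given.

rofijbeme, ojaopo

The pattern is front/back vowel harmony: -me when the last vowel of the stem is a front vowel (*riji*, *zuve*); -opo when the last vowel of the stem is a back vowel (*lumwu*, *jeara*).
The last vowel of *rofijbe* is /e/, which is a front vowel, so the suffix is -me, giving *rofijbeme*.
*oja*: last vowel = /a/, a back vowel → -opo → *ojaopo*.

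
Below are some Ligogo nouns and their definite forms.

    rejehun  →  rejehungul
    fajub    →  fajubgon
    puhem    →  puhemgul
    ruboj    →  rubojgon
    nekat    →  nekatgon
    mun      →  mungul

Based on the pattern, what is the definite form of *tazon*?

The pattern is nasality of the final consonant: -gul when the stem ends in a nasal (*rejehun*, *puhem*, *mun*); -gon when the stem ends in a non-nasal consonant (*fajub*, *ruboj*, *nekat*).
*tazon* — final consonant /n/ (a nasal) → -gul → *tazongul*.

tazongul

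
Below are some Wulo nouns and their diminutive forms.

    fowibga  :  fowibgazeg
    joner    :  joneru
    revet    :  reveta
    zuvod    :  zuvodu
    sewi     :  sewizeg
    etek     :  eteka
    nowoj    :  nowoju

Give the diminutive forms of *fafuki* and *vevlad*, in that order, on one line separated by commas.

fafukizeg, vevladu

Looking at the final sound of each stem: -a when the stem ends in a voiceless consonant (*revet*, *etek*); -u when the stem ends in a voiced consonant (*joner*, *zuvod*, *nowoj*); -zeg when the stem ends in a vowel (*fowibga*, *sewi*).
Since the final sound of *fafuki* is /i/ (a vowel), it takes -zeg, giving *fafukizeg*.
*vevlad*: final sound = /d/, a voiced consonant → -u → *vevladu*.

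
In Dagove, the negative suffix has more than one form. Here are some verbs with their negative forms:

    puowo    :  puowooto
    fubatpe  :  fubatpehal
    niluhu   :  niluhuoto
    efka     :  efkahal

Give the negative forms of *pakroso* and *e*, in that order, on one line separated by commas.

pakrosooto, ehal

The alternation tracks the last vowel of the stem — -oto when the last vowel of the stem is a rounded vowel (*puowo*, *niluhu*); -hal when the last vowel of the stem is an unrounded vowel (*fubatpe*, *efka*).
The last vowel of *pakroso* is /o/, which is a rounded vowel, so the suffix is -oto, giving *pakrosooto*.
*e* — last vowel /e/ (an unrounded vowel) → -hal → *ehal*.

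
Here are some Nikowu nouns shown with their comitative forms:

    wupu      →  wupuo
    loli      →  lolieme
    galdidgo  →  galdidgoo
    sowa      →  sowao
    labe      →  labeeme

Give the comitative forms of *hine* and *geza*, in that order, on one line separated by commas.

The alternation tracks the last vowel of the stem — -eme when the last vowel of the stem is a front vowel (*loli*, *labe*); -o when the last vowel of the stem is a back vowel (*wupu*, *galdidgo*, *sowa*).
Since the last vowel of *hine* is /e/ (a front vowel), it takes -eme, giving *hineeme*.
The last vowel of *geza* is /a/, which is a back vowel, so the suffix is -o, giving *gezao*.

hineeme, gezao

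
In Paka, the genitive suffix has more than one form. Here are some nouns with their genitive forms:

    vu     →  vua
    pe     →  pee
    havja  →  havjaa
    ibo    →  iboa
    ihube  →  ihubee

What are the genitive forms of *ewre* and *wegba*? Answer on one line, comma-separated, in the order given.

The pattern is front/back vowel harmony: -e when the last vowel of the stem is a front vowel (*pe*, *ihube*); -a when the last vowel of the stem is a back vowel (*vu*, *havja*, *ibo*).
*ewre* — last vowel /e/ (a front vowel) → -e → *ewree*.
*wegba*: last vowel = /a/, a back vowel → -a → *wegbaa*.

ewree, wegbaa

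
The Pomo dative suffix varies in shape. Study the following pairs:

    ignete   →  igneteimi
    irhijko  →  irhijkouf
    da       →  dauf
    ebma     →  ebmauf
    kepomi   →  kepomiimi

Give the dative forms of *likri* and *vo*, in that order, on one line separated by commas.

likriimi, vouf

The alternation tracks the last vowel of the stem — -imi when the last vowel of the stem is a front vowel (*ignete*, *kepomi*); -uf when the last vowel of the stem is a back vowel (*irhijko*, *da*, *ebma*).
*likri*: last vowel = /i/, a front vowel → -imi → *likriimi*.
Since the last vowel of *vo* is /o/ (a back vowel), it takes -uf, giving *vouf*.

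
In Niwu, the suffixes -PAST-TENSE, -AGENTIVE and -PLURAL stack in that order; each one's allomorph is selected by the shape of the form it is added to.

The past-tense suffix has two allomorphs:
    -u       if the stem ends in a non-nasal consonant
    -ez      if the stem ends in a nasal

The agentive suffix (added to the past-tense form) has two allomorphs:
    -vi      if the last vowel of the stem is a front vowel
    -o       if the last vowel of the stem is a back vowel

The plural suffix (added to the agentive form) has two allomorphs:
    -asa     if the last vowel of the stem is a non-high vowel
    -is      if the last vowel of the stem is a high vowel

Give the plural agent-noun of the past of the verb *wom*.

womezviis

*wom*: final consonant = /m/, a nasal → -ez → *womez*.
The last vowel of the past-tense form *womez* is /e/, which is a front vowel, so the agentive suffix is -vi, giving *womezvi*.
The agentive form *womezvi*: last vowel = /i/, a high vowel → -is → *womezviis*.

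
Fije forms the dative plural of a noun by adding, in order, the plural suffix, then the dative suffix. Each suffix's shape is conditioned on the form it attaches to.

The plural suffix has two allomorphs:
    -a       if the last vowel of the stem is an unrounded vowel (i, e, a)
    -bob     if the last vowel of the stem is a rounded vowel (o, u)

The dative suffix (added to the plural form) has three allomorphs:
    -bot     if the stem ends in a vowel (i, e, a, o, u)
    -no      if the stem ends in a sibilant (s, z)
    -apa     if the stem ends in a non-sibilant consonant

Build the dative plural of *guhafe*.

*guhafe*: last vowel = /e/, an unrounded vowel → -a → *guhafea*.
The plural form *guhafea* — final sound /a/ (a vowel) → -bot → *guhafeabot*.

guhafeabot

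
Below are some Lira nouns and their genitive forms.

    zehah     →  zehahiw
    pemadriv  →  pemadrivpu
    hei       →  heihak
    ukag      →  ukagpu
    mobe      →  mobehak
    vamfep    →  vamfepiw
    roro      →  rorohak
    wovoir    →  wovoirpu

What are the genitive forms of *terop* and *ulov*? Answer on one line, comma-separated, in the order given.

The suffix is conditioned by the final sound: -iw when the stem ends in a voiceless consonant (*zehah*, *vamfep*); -pu when the stem ends in a voiced consonant (*pemadriv*, *ukag*, *wovoir*); -hak when the stem ends in a vowel (*hei*, *mobe*, *roro*).
*terop* — final sound /p/ (a voiceless consonant) → -iw → *teropiw*.
The final sound of *ulov* is /v/, which is a voiced consonant, so the suffix is -pu, giving *ulovpu*.

teropiw, ulovpu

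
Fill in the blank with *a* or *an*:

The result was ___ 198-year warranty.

The indefinite article is chosen by the initial *sound* of the following word, not its spelling.
The number *198* is spoken "one hundred …", beginning with /wʌn/ — a consonant sound.
So the article is *a*: The result was a 198-year warranty.

a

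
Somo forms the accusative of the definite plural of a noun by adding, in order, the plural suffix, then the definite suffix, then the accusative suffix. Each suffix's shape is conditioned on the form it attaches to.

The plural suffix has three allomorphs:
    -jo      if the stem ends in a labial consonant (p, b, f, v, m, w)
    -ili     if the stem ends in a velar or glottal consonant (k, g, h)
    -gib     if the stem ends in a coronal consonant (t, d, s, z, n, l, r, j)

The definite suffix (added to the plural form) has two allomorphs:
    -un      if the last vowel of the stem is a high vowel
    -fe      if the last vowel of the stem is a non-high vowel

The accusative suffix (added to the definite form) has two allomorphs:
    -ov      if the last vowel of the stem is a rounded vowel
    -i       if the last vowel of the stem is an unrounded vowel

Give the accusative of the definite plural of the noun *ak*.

The final consonant of *ak* is /k/, which is velar/glottal, so the plural suffix is -ili, giving *akili*.
The last vowel of the plural form *akili* is /i/, which is a high vowel, so the definite suffix is -un, giving *akiliun*.
The definite form *akiliun* — last vowel /u/ (a rounded vowel) → -ov → *akiliunov*.

akiliunov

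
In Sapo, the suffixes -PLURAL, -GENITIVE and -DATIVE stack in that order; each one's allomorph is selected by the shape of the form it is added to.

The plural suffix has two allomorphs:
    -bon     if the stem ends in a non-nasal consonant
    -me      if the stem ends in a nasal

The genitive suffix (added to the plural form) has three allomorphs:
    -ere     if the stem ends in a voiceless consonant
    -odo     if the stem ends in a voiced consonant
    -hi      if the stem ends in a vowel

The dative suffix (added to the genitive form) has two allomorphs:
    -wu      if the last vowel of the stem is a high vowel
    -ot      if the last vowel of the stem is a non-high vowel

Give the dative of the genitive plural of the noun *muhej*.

Since the final consonant of *muhej* is /j/ (non-nasal), it takes -bon, giving *muhejbon*.
Since the final sound of the plural form *muhejbon* is /n/ (a voiced consonant), it takes -odo, giving *muhejbonodo*.
Since the last vowel of the genitive form *muhejbonodo* is /o/ (a non-high vowel), it takes -ot, giving *muhejbonodoot*.

muhejbonodoot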